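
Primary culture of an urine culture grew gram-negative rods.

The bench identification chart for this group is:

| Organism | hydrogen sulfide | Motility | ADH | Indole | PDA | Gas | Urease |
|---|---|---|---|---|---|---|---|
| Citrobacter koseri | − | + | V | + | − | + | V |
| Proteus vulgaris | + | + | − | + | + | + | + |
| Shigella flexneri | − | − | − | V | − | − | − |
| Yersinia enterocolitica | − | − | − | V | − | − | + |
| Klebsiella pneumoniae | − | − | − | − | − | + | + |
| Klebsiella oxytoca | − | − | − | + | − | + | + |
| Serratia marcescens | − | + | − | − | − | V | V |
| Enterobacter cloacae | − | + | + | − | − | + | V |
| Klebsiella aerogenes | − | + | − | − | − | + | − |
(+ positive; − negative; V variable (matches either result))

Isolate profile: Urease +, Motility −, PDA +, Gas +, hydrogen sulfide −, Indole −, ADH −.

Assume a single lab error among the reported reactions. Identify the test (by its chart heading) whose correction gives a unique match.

PDA

As reported, no row in the chart matches all 7 reactions.
Reversing ADH → still no organism matches.
Reversing PDA (to −) → unique match: Klebsiella pneumoniae.
Reversing Urease → still no organism matches.
Reversing Motility → still no organism matches.
Reversing hydrogen sulfide → still no organism matches.
Reversing Gas → still no organism matches.
Reversing Indole → still no organism matches.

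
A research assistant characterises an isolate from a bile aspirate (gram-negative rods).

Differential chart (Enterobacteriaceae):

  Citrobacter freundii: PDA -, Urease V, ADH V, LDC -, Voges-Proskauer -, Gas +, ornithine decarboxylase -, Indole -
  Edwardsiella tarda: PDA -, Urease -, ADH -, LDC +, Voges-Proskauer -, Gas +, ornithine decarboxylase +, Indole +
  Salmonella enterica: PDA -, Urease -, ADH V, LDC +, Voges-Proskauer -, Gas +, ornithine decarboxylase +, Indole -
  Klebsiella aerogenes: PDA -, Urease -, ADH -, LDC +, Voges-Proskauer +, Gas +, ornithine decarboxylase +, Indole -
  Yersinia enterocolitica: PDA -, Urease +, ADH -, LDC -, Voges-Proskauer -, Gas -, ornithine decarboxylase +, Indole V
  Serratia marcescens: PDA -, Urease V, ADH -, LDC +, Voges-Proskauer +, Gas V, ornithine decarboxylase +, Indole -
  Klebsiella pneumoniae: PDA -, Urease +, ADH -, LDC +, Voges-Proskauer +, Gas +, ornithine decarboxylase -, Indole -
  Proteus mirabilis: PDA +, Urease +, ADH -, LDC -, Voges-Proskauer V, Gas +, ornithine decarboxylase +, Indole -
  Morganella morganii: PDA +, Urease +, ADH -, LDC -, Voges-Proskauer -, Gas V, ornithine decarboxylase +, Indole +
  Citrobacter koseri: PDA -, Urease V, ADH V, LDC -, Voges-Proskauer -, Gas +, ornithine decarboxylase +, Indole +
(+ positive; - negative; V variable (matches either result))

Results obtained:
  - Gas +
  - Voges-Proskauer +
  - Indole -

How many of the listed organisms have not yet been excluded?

Gas +: excludes Yersinia enterocolitica — 9 left.
Indole -: excludes Edwardsiella tarda, Morganella morganii, Citrobacter koseri — 6 left.
Voges-Proskauer +: excludes Citrobacter freundii, Salmonella enterica — 4 left.
Still consistent: Klebsiella aerogenes, Klebsiella pneumoniae, Proteus mirabilis, Serratia marcescens.

4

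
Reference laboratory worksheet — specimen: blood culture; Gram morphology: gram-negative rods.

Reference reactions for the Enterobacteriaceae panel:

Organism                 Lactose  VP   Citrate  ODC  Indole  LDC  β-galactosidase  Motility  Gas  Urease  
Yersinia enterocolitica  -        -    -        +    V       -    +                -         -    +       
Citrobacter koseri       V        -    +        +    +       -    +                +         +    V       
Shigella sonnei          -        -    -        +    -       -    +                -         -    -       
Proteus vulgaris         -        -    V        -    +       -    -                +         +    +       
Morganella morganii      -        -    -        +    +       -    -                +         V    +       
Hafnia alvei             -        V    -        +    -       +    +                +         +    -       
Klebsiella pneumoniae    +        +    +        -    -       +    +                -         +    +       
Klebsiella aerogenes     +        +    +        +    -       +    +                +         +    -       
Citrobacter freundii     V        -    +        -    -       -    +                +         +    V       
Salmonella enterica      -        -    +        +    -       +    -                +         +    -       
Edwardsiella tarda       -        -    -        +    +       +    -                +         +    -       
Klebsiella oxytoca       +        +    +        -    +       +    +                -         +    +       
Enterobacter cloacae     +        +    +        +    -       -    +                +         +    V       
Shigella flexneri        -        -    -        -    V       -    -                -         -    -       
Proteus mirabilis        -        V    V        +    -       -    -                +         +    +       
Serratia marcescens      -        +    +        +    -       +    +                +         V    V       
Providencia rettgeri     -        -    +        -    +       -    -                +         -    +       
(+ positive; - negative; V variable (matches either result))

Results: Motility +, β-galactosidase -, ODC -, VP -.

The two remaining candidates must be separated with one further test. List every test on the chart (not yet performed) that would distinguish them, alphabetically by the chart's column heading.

VP -: excludes 5 organisms — 12 left.
ODC -: excludes 8 organisms — 4 left.
Motility +: excludes Shigella flexneri — 3 left.
β-galactosidase -: excludes Citrobacter freundii — 2 left.
Two candidates remain: Proteus vulgaris and Providencia rettgeri.
  Lactose: - vs - — same for both, does not separate.
  Citrate: V vs + — variable for at least one, does not separate.
  Indole: + vs + — same for both, does not separate.
  LDC: - vs - — same for both, does not separate.
  Gas: Proteus vulgaris +, Providencia rettgeri - — discriminates.
  Urease: + vs + — same for both, does not separate.

Gas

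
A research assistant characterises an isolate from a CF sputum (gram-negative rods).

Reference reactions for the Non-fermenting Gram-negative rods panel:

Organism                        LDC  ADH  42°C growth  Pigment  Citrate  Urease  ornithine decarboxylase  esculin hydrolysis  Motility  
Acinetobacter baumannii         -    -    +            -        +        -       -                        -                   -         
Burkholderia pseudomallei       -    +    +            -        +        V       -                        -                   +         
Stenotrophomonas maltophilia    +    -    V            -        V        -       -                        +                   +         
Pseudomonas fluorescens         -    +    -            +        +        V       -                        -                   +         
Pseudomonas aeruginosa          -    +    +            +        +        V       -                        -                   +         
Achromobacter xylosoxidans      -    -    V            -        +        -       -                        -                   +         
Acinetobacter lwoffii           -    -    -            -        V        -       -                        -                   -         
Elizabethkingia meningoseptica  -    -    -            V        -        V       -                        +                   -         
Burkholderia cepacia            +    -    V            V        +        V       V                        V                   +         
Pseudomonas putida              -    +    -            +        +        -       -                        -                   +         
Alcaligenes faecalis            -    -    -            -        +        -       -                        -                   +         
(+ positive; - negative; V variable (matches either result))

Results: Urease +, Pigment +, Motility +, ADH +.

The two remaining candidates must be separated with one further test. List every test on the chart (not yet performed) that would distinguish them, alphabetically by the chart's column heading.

Urease +: excludes 6 organisms — 5 left.
Pigment +: excludes Burkholderia pseudomallei — 4 left.
Motility +: excludes Elizabethkingia meningoseptica — 3 left.
ADH +: excludes Burkholderia cepacia — 2 left.
Two candidates remain: Pseudomonas aeruginosa and Pseudomonas fluorescens.
  LDC: - vs - — same for both, does not separate.
  42°C growth: Pseudomonas aeruginosa +, Pseudomonas fluorescens - — discriminates.
  Citrate: + vs + — same for both, does not separate.
  ornithine decarboxylase: - vs - — same for both, does not separate.
  esculin hydrolysis: - vs - — same for both, does not separate.

42°C growth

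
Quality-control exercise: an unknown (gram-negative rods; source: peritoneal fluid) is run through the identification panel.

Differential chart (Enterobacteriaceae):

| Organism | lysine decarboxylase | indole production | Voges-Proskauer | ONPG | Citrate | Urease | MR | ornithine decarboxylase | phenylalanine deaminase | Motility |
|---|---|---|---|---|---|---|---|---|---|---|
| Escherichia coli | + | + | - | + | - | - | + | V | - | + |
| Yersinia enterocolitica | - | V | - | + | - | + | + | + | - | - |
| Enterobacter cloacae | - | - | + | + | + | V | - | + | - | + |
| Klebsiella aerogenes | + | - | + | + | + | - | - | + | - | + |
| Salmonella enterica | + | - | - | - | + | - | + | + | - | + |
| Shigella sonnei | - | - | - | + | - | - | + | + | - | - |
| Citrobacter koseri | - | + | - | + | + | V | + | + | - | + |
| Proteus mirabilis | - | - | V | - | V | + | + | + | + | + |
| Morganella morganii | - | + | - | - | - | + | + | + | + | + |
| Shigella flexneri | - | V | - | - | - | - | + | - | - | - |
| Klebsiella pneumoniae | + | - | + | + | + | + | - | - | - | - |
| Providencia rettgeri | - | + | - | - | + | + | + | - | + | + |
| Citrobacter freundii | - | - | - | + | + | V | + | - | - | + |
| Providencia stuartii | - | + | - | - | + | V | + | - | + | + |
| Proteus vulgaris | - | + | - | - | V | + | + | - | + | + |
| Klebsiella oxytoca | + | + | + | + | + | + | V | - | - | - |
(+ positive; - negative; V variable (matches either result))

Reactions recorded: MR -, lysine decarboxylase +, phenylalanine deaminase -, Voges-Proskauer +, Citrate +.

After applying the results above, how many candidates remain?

3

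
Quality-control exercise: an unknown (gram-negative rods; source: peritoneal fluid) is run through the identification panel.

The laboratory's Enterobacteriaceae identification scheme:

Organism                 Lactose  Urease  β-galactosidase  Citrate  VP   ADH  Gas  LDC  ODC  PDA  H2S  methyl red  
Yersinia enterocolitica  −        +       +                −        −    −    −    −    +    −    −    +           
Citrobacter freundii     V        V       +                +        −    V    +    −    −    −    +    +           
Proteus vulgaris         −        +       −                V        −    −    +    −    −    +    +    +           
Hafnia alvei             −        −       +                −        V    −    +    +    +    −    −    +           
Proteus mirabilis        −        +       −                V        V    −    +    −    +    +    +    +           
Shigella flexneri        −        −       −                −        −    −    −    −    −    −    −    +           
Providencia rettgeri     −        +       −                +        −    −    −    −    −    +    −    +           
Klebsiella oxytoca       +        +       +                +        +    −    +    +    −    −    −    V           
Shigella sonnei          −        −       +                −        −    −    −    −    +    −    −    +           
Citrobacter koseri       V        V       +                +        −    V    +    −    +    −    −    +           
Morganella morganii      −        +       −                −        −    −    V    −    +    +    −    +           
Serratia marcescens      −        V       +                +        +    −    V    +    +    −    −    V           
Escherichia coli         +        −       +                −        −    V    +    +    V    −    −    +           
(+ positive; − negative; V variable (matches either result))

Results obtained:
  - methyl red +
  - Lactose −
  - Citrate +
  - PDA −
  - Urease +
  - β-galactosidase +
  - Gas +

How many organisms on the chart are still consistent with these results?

β-galactosidase +: excludes 5 organisms — 8 left.
Citrate +: excludes Yersinia enterocolitica, Hafnia alvei, Shigella sonnei, Escherichia coli — 4 left.
methyl red +: all 4 remaining candidates are consistent.
Gas +: all 4 remaining candidates are consistent.
PDA −: all 4 remaining candidates are consistent.
Urease +: all 4 remaining candidates are consistent.
Lactose −: excludes Klebsiella oxytoca — 3 left.
Still consistent: Citrobacter freundii, Citrobacter koseri, Serratia marcescens.

3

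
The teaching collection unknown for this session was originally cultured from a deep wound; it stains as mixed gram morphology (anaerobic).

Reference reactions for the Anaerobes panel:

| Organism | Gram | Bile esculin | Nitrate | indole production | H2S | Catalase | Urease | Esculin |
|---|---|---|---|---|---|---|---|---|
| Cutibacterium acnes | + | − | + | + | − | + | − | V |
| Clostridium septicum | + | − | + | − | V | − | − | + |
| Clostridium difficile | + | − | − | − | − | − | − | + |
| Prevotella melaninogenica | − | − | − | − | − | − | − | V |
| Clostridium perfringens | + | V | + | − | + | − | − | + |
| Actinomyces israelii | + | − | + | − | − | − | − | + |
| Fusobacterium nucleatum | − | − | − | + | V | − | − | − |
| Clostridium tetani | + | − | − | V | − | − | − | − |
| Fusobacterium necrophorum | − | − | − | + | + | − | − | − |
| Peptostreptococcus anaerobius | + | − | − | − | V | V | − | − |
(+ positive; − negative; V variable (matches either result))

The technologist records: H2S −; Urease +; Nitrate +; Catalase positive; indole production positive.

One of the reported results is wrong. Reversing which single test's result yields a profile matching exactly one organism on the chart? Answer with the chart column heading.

Urease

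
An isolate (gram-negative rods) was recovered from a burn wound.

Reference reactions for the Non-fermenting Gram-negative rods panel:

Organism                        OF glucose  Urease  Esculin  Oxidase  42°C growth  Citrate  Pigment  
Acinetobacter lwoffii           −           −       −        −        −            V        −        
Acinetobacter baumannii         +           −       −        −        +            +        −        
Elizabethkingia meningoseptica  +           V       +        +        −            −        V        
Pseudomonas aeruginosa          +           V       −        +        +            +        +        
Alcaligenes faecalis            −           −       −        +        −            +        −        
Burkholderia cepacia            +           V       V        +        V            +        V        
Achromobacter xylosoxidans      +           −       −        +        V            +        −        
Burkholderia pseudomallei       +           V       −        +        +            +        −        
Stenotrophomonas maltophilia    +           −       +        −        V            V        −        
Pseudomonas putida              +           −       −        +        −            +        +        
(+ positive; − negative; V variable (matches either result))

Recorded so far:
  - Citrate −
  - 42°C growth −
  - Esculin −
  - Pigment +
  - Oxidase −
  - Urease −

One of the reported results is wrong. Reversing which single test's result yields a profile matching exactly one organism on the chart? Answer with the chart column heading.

As reported, no row in the chart matches all 6 reactions.
Reversing Pigment (to −) → unique match: Acinetobacter lwoffii.
Reversing Citrate → still no organism matches.
Reversing Esculin → still no organism matches.
Reversing Urease → still no organism matches.
Reversing 42°C growth → still no organism matches.
Reversing Oxidase → still no organism matches.

Pigment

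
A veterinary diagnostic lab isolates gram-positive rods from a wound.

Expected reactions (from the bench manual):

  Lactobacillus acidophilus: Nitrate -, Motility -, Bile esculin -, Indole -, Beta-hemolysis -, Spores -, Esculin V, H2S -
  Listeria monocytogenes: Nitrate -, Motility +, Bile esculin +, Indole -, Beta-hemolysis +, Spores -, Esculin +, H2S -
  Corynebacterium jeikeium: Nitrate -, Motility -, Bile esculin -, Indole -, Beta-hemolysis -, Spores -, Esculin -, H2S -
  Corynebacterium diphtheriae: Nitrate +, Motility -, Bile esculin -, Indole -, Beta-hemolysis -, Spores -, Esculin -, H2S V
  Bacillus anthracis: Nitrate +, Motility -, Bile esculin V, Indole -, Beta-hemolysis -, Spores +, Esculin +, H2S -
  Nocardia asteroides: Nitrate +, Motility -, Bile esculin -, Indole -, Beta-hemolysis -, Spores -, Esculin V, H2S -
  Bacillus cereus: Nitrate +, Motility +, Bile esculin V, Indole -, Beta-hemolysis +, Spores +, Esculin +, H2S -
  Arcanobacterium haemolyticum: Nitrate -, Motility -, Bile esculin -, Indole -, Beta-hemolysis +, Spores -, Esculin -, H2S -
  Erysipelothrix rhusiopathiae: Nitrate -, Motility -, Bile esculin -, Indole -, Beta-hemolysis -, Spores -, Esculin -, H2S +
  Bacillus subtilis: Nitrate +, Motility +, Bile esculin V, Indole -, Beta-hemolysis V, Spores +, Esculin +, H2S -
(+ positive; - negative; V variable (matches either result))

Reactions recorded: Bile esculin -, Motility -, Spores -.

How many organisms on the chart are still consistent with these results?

6

Motility -: excludes Listeria monocytogenes, Bacillus cereus, Bacillus subtilis — 7 left.
Spores -: excludes Bacillus anthracis — 6 left.
Bile esculin -: all 6 remaining candidates are consistent.
Still consistent: Arcanobacterium haemolyticum, Corynebacterium diphtheriae, Corynebacterium jeikeium, Erysipelothrix rhusiopathiae, Lactobacillus acidophilus, Nocardia asteroides.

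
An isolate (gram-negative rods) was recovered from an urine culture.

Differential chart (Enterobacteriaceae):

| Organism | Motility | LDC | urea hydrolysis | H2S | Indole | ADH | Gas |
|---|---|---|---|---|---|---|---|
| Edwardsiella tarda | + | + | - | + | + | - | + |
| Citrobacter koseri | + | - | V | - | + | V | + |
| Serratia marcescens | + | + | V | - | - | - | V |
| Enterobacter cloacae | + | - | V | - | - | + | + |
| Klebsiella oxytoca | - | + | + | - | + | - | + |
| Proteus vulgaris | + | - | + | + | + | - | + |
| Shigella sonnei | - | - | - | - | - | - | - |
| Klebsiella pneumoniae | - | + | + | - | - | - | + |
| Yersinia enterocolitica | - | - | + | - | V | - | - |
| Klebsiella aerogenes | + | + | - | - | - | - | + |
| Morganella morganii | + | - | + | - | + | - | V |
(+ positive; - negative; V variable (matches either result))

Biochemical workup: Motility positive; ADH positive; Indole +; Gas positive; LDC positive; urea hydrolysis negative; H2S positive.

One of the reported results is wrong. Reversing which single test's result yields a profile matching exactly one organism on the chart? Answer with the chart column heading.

ADH

As reported, no row in the chart matches all 7 reactions.
Reversing ADH (to -) → unique match: Edwardsiella tarda.
Reversing Indole → still no organism matches.
Reversing Motility → still no organism matches.
Reversing Gas → still no organism matches.
Reversing urea hydrolysis → still no organism matches.
Reversing H2S → still no organism matches.
Reversing LDC → still no organism matches.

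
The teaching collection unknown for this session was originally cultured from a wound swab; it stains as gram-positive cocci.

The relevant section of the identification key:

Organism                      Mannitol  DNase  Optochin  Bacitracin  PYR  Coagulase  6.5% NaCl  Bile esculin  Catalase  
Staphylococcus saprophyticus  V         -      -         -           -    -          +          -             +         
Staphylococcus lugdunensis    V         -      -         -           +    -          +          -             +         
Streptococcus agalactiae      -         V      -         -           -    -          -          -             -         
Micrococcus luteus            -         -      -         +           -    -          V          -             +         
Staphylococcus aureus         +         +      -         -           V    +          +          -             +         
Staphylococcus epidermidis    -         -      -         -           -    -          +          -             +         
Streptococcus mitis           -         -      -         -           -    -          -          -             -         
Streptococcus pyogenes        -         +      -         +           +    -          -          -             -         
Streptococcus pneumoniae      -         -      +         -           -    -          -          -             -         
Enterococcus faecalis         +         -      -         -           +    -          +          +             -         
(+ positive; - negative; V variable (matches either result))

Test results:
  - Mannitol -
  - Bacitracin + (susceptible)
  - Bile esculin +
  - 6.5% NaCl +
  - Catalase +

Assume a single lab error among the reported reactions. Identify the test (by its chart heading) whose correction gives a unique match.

Bile esculin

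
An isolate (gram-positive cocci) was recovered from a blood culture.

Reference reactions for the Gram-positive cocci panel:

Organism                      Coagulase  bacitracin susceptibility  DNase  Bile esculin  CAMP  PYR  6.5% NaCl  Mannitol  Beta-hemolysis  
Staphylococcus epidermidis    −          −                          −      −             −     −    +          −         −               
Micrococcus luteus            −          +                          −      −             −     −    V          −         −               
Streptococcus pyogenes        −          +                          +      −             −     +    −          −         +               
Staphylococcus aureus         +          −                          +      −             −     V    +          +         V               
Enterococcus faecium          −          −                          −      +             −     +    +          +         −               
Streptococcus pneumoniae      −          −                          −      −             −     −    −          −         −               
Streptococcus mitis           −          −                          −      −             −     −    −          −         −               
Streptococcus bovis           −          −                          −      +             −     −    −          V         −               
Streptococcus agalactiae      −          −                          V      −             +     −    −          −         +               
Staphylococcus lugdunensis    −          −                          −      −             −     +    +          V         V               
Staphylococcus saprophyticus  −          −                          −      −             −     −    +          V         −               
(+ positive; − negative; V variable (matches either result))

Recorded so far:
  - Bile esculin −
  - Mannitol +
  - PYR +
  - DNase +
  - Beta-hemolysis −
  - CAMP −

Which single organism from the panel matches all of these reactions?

Staphylococcus aureus

DNase +: excludes 8 organisms — 3 left.
CAMP −: excludes Streptococcus agalactiae — 2 left.
PYR +: all 2 remaining candidates are consistent.
Mannitol +: excludes Streptococcus pyogenes — 1 left.
Bile esculin −: the one remaining candidate is consistent.
Beta-hemolysis −: the one remaining candidate is consistent.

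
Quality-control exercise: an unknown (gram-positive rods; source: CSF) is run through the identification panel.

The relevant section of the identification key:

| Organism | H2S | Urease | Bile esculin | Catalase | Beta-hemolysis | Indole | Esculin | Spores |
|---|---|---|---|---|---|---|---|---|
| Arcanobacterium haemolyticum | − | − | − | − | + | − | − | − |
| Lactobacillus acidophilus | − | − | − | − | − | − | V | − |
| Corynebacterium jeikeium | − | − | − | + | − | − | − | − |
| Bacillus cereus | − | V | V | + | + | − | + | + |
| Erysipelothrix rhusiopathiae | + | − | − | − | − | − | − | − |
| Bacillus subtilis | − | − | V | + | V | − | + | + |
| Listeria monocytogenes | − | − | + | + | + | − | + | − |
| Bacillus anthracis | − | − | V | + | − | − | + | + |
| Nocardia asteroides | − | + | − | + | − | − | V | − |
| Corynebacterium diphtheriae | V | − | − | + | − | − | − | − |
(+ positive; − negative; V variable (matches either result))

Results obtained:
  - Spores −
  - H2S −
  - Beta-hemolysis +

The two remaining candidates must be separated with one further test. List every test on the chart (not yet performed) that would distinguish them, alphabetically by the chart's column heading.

Bile esculin, Catalase, Esculin

Beta-hemolysis +: excludes 6 organisms — 4 left.
Spores −: excludes Bacillus cereus, Bacillus subtilis — 2 left.
H2S −: all 2 remaining candidates are consistent.
Two candidates remain: Arcanobacterium haemolyticum and Listeria monocytogenes.
  Urease: − vs − — same for both, does not separate.
  Bile esculin: Arcanobacterium haemolyticum −, Listeria monocytogenes + — discriminates.
  Catalase: Arcanobacterium haemolyticum −, Listeria monocytogenes + — discriminates.
  Indole: − vs − — same for both, does not separate.
  Esculin: Arcanobacterium haemolyticum −, Listeria monocytogenes + — discriminates.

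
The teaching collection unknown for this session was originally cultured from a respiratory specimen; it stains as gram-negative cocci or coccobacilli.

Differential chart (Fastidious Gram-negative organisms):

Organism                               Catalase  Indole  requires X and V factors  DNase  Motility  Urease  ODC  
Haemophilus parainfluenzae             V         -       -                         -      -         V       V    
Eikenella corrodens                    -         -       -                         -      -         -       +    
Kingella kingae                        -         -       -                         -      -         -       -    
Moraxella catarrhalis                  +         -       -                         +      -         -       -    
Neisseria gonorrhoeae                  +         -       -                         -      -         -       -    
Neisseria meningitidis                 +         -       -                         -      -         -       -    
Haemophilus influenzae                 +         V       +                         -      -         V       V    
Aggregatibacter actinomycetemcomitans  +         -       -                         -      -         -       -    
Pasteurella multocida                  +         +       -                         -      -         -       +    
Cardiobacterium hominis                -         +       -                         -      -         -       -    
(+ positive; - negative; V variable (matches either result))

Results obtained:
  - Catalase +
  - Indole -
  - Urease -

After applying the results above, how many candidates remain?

6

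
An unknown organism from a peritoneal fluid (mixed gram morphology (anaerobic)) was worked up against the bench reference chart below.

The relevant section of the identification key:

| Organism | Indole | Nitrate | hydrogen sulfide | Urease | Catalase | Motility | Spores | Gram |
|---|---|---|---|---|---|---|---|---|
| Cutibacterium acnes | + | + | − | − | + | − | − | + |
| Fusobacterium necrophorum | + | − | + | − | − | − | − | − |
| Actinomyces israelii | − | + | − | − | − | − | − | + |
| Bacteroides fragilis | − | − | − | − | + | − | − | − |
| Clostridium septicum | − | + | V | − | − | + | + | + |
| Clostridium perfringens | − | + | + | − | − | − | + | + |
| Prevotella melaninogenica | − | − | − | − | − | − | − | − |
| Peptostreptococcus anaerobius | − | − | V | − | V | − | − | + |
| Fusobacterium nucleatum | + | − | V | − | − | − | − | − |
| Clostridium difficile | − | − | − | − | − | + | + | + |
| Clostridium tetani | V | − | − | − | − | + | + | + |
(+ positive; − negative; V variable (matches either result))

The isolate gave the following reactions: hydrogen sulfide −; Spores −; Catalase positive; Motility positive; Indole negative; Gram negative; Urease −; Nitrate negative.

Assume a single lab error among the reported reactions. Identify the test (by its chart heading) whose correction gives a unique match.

Motility

As reported, no row in the chart matches all 8 reactions.
Reversing Motility (to −) → unique match: Bacteroides fragilis.
Reversing Nitrate → still no organism matches.
Reversing Urease → still no organism matches.
Reversing Indole → still no organism matches.
Reversing Catalase → still no organism matches.
Reversing hydrogen sulfide → still no organism matches.
Reversing Spores → still no organism matches.
Reversing Gram → still no organism matches.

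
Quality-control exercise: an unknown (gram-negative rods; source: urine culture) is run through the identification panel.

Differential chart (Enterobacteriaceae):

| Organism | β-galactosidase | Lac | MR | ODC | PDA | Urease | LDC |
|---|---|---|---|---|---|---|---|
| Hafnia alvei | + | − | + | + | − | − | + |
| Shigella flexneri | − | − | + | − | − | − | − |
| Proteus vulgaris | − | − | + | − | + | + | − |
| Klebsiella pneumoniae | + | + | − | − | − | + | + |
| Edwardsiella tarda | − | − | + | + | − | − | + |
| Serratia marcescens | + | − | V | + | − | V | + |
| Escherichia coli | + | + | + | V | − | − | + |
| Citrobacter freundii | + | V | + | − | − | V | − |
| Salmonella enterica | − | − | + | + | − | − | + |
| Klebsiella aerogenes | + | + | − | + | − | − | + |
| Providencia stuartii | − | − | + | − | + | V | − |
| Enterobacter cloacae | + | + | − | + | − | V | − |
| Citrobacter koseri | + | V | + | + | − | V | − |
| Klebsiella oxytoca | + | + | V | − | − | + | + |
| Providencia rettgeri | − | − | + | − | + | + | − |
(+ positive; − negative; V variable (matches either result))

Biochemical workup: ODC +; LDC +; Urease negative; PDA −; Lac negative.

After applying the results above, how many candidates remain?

4

ODC +: excludes 7 organisms — 8 left.
Urease −: all 8 remaining candidates are consistent.
LDC +: excludes Enterobacter cloacae, Citrobacter koseri — 6 left.
PDA −: all 6 remaining candidates are consistent.
Lac −: excludes Escherichia coli, Klebsiella aerogenes — 4 left.
Still consistent: Edwardsiella tarda, Hafnia alvei, Salmonella enterica, Serratia marcescens.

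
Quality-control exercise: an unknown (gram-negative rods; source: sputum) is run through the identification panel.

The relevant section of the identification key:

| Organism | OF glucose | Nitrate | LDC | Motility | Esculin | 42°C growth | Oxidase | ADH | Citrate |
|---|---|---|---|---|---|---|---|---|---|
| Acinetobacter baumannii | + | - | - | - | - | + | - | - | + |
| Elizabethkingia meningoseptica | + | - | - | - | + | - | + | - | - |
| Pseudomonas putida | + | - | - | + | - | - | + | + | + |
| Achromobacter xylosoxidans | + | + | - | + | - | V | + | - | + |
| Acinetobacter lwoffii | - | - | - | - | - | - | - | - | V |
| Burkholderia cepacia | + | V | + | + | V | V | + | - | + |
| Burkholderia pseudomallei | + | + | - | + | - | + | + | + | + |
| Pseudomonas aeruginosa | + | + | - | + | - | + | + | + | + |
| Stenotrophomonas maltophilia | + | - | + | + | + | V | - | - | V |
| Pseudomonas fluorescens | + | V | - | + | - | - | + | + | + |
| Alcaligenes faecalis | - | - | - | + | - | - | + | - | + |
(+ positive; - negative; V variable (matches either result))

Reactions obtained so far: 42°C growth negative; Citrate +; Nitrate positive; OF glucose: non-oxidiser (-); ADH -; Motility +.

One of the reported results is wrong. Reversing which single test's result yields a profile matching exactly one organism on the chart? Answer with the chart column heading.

As reported, no row in the chart matches all 6 reactions.
Reversing ADH → still no organism matches.
Reversing Motility → still no organism matches.
Reversing Nitrate (to -) → unique match: Alcaligenes faecalis.
Reversing OF glucose → 2 organisms match (not unique).
Reversing Citrate → still no organism matches.
Reversing 42°C growth → still no organism matches.

Nitrate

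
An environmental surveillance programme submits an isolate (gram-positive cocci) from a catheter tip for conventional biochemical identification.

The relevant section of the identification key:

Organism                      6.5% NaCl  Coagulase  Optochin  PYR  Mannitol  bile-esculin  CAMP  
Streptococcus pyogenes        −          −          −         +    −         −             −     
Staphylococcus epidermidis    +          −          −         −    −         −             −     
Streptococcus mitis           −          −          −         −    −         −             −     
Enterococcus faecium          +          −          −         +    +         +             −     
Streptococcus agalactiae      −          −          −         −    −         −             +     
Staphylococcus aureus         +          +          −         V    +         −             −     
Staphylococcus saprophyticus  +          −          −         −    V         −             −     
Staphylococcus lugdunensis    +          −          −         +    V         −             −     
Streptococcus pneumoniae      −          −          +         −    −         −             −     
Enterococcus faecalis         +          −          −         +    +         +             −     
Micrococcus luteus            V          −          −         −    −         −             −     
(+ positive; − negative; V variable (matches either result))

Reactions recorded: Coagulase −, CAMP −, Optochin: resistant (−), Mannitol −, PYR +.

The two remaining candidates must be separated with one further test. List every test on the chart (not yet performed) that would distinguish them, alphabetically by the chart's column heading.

Mannitol −: excludes Enterococcus faecium, Staphylococcus aureus, Enterococcus faecalis — 8 left.
Coagulase −: all 8 remaining candidates are consistent.
Optochin −: excludes Streptococcus pneumoniae — 7 left.
CAMP −: excludes Streptococcus agalactiae — 6 left.
PYR +: excludes Staphylococcus epidermidis, Streptococcus mitis, Staphylococcus saprophyticus, Micrococcus luteus — 2 left.
Two candidates remain: Staphylococcus lugdunensis and Streptococcus pyogenes.
  6.5% NaCl: Staphylococcus lugdunensis +, Streptococcus pyogenes − — discriminates.
  bile-esculin: − vs − — same for both, does not separate.

6.5% NaCl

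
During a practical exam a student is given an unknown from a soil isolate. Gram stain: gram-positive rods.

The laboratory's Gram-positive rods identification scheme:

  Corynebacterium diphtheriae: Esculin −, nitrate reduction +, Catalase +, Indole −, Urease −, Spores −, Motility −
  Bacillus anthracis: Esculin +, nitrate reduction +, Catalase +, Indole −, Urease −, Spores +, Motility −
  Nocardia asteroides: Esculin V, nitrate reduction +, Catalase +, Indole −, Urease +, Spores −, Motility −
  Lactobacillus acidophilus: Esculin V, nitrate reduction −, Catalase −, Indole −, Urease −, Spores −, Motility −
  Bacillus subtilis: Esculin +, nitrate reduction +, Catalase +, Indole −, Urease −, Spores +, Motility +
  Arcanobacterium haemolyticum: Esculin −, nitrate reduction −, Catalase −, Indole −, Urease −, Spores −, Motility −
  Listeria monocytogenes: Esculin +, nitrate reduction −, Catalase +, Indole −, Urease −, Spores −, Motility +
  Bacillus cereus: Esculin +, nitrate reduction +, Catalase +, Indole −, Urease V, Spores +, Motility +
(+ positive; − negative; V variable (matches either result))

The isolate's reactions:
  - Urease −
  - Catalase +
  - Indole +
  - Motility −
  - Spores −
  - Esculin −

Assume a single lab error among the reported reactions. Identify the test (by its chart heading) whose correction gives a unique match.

Indole

As reported, no row in the chart matches all 6 reactions.
Reversing Urease → still no organism matches.
Reversing Catalase → still no organism matches.
Reversing Motility → still no organism matches.
Reversing Spores → still no organism matches.
Reversing Indole (to −) → unique match: Corynebacterium diphtheriae.
Reversing Esculin → still no organism matches.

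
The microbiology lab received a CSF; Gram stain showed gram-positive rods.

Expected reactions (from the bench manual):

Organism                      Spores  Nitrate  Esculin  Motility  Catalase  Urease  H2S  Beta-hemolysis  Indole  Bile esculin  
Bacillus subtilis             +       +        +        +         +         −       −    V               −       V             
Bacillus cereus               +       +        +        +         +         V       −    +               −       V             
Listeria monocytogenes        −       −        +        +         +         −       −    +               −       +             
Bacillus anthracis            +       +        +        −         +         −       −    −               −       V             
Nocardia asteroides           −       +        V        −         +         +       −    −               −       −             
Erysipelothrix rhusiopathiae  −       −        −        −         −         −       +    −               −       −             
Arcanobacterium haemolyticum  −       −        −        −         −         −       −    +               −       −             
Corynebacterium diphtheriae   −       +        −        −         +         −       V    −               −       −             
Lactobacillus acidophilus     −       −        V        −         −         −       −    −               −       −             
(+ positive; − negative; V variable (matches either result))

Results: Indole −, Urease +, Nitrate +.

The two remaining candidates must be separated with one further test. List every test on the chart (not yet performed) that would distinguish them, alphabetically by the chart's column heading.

Urease +: excludes 7 organisms — 2 left.
Indole −: all 2 remaining candidates are consistent.
Nitrate +: all 2 remaining candidates are consistent.
Two candidates remain: Bacillus cereus and Nocardia asteroides.
  Spores: Bacillus cereus +, Nocardia asteroides − — discriminates.
  Esculin: + vs V — variable for at least one, does not separate.
  Motility: Bacillus cereus +, Nocardia asteroides − — discriminates.
  Catalase: + vs + — same for both, does not separate.
  H2S: − vs − — same for both, does not separate.
  Beta-hemolysis: Bacillus cereus +, Nocardia asteroides − — discriminates.
  Bile esculin: V vs − — variable for at least one, does not separate.

Beta-hemolysis, Motility, Spores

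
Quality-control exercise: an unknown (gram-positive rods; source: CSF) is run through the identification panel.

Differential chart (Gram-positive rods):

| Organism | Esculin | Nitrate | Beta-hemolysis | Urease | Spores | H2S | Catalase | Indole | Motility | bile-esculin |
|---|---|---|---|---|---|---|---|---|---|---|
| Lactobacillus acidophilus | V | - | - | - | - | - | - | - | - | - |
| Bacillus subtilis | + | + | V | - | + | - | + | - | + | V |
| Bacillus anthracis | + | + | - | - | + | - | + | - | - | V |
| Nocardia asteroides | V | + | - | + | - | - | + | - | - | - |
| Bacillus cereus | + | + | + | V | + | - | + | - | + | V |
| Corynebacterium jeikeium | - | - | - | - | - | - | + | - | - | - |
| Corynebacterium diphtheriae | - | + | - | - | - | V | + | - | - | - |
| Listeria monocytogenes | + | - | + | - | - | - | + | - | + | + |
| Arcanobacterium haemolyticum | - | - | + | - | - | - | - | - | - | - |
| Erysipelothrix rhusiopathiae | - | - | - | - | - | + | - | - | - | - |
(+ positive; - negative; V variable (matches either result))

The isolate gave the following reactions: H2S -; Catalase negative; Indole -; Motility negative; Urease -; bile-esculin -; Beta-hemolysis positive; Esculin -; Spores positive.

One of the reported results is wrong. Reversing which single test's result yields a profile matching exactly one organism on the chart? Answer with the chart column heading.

Spores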